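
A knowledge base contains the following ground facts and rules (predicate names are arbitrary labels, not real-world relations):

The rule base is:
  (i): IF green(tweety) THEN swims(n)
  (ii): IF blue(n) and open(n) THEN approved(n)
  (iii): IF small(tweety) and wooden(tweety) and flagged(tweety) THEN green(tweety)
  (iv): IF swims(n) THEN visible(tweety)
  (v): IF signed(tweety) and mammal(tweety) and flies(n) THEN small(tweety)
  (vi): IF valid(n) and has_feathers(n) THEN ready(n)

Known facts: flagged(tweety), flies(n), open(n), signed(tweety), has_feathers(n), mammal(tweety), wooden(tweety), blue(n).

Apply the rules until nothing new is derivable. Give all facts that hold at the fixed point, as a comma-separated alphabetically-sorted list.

approved(n), blue(n), flagged(tweety), flies(n), green(tweety), has_feathers(n), mammal(tweety), open(n), signed(tweety), small(tweety), swims(n), visible(tweety), wooden(tweety)

[1] (ii) [IF blue(n) and open(n) THEN approved(n)]; (v) [IF signed(tweety) and mammal(tweety) and flies(n) THEN small(tweety)]. ⇒ new: approved(n), small(tweety).
[2] (iii) [IF small(tweety) and wooden(tweety) and flagged(tweety) THEN green(tweety)]. ⇒ new: green(tweety).
[3] (i) [IF green(tweety) THEN swims(n)]. ⇒ new: swims(n).
[4] (iv) [IF swims(n) THEN visible(tweety)]. ⇒ new: visible(tweety).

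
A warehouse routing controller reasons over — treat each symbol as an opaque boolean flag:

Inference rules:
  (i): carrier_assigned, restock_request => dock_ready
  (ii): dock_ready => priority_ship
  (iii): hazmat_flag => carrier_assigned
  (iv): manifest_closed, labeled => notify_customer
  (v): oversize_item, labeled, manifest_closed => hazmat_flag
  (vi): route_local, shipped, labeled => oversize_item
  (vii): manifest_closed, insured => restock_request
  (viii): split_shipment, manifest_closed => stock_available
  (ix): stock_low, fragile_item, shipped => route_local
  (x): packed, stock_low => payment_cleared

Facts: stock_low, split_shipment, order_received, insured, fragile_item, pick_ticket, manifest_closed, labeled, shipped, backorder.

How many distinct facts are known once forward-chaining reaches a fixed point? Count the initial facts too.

Round 1 — (iv), (vii), (viii), (ix), derive notify_customer, restock_request, stock_available, route_local.
Round 2 — (vi), derive oversize_item.
Round 3 — (v), derive hazmat_flag.
Round 4 — (iii), derive carrier_assigned.
Round 5 — (i), derive dock_ready.
Round 6 — (ii), derive priority_ship.
Closure: {backorder, carrier_assigned, dock_ready, fragile_item, hazmat_flag, insured, labeled, manifest_closed, notify_customer, order_received, oversize_item, pick_ticket, priority_ship, restock_request, route_local, shipped, split_shipment, stock_available, stock_low} — 19 facts.

19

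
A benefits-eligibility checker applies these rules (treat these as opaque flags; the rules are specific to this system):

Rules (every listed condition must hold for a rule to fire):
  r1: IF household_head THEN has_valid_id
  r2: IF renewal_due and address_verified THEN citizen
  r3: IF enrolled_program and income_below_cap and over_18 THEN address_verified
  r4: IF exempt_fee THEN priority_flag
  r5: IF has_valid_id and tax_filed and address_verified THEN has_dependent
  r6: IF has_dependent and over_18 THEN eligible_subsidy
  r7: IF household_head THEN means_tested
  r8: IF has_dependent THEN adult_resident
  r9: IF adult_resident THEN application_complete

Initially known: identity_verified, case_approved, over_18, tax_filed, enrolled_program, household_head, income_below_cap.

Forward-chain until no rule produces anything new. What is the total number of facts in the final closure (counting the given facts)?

Round 1 — r1, r3, r7, derive has_valid_id, address_verified, means_tested.
Round 2 — r5, derive has_dependent.
Round 3 — r6, r8, derive eligible_subsidy, adult_resident.
Round 4 — r9, derive application_complete.
Closure: {address_verified, adult_resident, application_complete, case_approved, eligible_subsidy, enrolled_program, has_dependent, has_valid_id, household_head, identity_verified, income_below_cap, means_tested, over_18, tax_filed} — 14 facts.

14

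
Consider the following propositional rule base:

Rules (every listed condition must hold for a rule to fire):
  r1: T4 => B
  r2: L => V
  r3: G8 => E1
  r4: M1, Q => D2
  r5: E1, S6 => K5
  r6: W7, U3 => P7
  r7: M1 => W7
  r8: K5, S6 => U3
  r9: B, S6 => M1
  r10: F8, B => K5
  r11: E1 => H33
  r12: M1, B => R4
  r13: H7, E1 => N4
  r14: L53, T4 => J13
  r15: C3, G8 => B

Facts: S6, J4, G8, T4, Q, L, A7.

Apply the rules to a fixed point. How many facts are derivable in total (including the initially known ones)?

18

Round 1: r1 [T4 => B]; r2 [L => V]; r3 [G8 => E1]. New: B, V, E1.
Round 2: r5 [E1, S6 => K5]; r9 [B, S6 => M1]; r11 [E1 => H33]. New: K5, M1, H33.
Round 3: r4 [M1, Q => D2]; r7 [M1 => W7]; r8 [K5, S6 => U3]; r12 [M1, B => R4]. New: D2, W7, U3, R4.
Round 4: r6 [W7, U3 => P7]. New: P7.
Closure: {A7, B, D2, E1, G8, H33, J4, K5, L, M1, P7, Q, R4, S6, T4, U3, V, W7} — 18 facts.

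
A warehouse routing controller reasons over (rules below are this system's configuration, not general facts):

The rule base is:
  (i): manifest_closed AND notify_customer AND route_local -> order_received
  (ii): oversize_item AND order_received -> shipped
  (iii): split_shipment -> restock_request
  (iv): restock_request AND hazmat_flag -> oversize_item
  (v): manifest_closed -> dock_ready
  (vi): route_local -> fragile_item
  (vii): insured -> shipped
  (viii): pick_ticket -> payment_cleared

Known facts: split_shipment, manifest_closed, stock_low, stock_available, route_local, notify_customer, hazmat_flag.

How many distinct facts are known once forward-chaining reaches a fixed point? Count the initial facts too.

13

Round 1: (i) [manifest_closed AND notify_customer AND route_local -> order_received]; (iii) [split_shipment -> restock_request]; (v) [manifest_closed -> dock_ready]; (vi) [route_local -> fragile_item]. New: order_received, restock_request, dock_ready, fragile_item.
Round 2: (iv) [restock_request AND hazmat_flag -> oversize_item]. New: oversize_item.
Round 3: (ii) [oversize_item AND order_received -> shipped]. New: shipped.
Closure: {dock_ready, fragile_item, hazmat_flag, manifest_closed, notify_customer, order_received, oversize_item, restock_request, route_local, shipped, split_shipment, stock_available, stock_low} — 13 facts.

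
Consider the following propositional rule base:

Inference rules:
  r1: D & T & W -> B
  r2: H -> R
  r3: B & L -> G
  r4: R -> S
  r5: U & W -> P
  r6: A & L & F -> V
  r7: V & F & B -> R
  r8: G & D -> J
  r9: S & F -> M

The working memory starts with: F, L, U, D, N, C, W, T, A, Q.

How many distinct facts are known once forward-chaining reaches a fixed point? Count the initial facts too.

[1] r1 [D & T & W -> B]; r5 [U & W -> P]; r6 [A & L & F -> V]. ⇒ new: B, P, V.
[2] r3 [B & L -> G]; r7 [V & F & B -> R]. ⇒ new: G, R.
[3] r4 [R -> S]; r8 [G & D -> J]. ⇒ new: S, J.
[4] r9 [S & F -> M]. ⇒ new: M.
Closure: {A, B, C, D, F, G, J, L, M, N, P, Q, R, S, T, U, V, W} — 18 facts.

18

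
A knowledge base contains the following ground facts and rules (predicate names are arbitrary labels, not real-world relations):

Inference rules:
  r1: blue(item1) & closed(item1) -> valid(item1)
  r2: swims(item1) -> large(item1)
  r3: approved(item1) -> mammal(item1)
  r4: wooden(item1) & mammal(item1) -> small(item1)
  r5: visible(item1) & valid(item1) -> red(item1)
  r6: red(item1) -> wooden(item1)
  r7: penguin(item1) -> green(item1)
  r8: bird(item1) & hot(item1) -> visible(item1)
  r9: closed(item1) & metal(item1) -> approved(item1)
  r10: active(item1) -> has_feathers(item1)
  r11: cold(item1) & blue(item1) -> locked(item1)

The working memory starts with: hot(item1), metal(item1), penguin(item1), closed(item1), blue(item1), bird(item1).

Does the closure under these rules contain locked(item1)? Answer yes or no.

Round 1 — r1, r7, r8, r9, derive valid(item1), green(item1), visible(item1), approved(item1).
Round 2 — r3, r5, derive mammal(item1), red(item1).
Round 3 — r6, derive wooden(item1).
Round 4 — r4, derive small(item1).
Fixed point reached. locked(item1) is concluded only by r11; r11 needs cold(item1) (never derived).

no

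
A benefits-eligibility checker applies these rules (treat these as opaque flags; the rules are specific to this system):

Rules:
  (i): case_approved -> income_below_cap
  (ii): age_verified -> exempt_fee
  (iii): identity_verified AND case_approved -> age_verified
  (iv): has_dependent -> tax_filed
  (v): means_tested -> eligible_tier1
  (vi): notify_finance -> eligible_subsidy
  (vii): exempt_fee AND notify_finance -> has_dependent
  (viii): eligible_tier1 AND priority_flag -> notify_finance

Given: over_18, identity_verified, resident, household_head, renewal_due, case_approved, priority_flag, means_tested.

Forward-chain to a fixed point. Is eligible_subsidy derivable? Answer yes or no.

Round 1 fires (i), (iii), (v), giving income_below_cap, age_verified, eligible_tier1.
Round 2 fires (ii), (viii), giving exempt_fee, notify_finance.
Round 3 fires (vi), (vii), giving eligible_subsidy, has_dependent.
Round 4 fires (iv), giving tax_filed.
eligible_subsidy appears in round 3, so it is derivable.

yes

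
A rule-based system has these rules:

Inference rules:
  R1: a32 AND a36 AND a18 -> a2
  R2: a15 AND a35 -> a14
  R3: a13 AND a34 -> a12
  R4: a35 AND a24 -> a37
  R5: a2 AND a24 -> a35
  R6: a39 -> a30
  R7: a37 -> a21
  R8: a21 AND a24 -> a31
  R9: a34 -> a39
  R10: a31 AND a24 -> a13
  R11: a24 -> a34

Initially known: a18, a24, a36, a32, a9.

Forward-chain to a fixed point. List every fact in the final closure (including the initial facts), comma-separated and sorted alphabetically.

a12, a13, a18, a2, a21, a24, a30, a31, a32, a34, a35, a36, a37, a39, a9

Round 1: R1 [a32 AND a36 AND a18 -> a2]; R11 [a24 -> a34]. New: a2, a34.
Round 2: R5 [a2 AND a24 -> a35]; R9 [a34 -> a39]. New: a35, a39.
Round 3: R4 [a35 AND a24 -> a37]; R6 [a39 -> a30]. New: a37, a30.
Round 4: R7 [a37 -> a21]. New: a21.
Round 5: R8 [a21 AND a24 -> a31]. New: a31.
Round 6: R10 [a31 AND a24 -> a13]. New: a13.
Round 7: R3 [a13 AND a34 -> a12]. New: a12.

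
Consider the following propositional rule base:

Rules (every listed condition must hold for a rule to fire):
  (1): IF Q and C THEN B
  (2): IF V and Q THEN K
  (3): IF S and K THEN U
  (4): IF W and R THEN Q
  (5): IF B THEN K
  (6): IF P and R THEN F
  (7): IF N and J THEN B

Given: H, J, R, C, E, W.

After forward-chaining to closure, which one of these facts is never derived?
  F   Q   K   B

Round 1: (4) [IF W and R THEN Q]. New: Q.
Round 2: (1) [IF Q and C THEN B]. New: B.
Round 3: (5) [IF B THEN K]. New: K.
Derived: Q (round 1), K (round 3), B (round 2). F never appears in any round.

F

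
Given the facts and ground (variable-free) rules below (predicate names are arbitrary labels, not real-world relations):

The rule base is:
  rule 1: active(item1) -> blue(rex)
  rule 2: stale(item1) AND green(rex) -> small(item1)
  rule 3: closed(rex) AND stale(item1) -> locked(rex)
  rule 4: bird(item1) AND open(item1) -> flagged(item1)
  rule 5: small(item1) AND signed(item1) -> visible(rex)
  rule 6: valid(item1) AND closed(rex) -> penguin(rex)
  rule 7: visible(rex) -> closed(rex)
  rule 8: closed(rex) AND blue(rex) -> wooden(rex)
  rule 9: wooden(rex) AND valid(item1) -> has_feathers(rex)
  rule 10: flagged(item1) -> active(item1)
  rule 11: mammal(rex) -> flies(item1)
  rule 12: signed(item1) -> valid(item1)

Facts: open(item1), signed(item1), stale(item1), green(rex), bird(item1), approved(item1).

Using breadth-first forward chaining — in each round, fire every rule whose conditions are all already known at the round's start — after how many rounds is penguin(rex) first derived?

Round 1 — rule 2, rule 4, rule 12, derive small(item1), flagged(item1), valid(item1).
Round 2 — rule 5, rule 10, derive visible(rex), active(item1).
Round 3 — rule 1, rule 7, derive blue(rex), closed(rex).
Round 4 — rule 3, rule 6, rule 8, derive locked(rex), penguin(rex), wooden(rex).
penguin(rex) first appears in round 4.

4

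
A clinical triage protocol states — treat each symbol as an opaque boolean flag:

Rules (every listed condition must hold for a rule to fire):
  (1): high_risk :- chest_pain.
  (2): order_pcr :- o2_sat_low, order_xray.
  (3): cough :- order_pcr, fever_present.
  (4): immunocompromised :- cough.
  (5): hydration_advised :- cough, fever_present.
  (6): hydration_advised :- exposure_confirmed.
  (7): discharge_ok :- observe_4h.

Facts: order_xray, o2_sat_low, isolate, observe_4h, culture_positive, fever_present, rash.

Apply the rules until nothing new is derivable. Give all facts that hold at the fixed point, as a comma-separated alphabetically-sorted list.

cough, culture_positive, discharge_ok, fever_present, hydration_advised, immunocompromised, isolate, o2_sat_low, observe_4h, order_pcr, order_xray, rash

Round 1: (2) [order_pcr :- o2_sat_low, order_xray.]; (7) [discharge_ok :- observe_4h.]. New: order_pcr, discharge_ok.
Round 2: (3) [cough :- order_pcr, fever_present.]. New: cough.
Round 3: (4) [immunocompromised :- cough.]; (5) [hydration_advised :- cough, fever_present.]. New: immunocompromised, hydration_advised.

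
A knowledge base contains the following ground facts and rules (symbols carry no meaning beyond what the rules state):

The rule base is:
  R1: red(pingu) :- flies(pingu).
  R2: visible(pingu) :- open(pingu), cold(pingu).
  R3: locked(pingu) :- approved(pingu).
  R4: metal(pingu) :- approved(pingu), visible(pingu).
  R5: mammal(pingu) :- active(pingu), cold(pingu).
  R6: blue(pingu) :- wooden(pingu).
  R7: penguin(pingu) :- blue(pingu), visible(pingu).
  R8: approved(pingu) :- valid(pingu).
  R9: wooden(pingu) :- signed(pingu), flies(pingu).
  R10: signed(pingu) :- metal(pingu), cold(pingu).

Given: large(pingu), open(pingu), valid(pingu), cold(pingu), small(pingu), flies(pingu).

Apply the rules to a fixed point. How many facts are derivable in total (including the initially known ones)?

15

[1] R1 [red(pingu) :- flies(pingu).]; R2 [visible(pingu) :- open(pingu), cold(pingu).]; R8 [approved(pingu) :- valid(pingu).]. ⇒ new: red(pingu), visible(pingu), approved(pingu).
[2] R3 [locked(pingu) :- approved(pingu).]; R4 [metal(pingu) :- approved(pingu), visible(pingu).]. ⇒ new: locked(pingu), metal(pingu).
[3] R10 [signed(pingu) :- metal(pingu), cold(pingu).]. ⇒ new: signed(pingu).
[4] R9 [wooden(pingu) :- signed(pingu), flies(pingu).]. ⇒ new: wooden(pingu).
[5] R6 [blue(pingu) :- wooden(pingu).]. ⇒ new: blue(pingu).
[6] R7 [penguin(pingu) :- blue(pingu), visible(pingu).]. ⇒ new: penguin(pingu).
Closure: {approved(pingu), blue(pingu), cold(pingu), flies(pingu), large(pingu), locked(pingu), metal(pingu), open(pingu), penguin(pingu), red(pingu), signed(pingu), small(pingu), valid(pingu), visible(pingu), wooden(pingu)} — 15 facts.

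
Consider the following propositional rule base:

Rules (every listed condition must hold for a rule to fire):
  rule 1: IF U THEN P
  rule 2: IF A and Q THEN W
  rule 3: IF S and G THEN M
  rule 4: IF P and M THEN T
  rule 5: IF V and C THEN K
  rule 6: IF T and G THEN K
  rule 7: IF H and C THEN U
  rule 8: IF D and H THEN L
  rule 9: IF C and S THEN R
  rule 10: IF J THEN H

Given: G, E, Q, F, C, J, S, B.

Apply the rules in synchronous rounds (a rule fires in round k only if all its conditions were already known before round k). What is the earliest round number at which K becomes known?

5

[1] rule 3 [IF S and G THEN M]; rule 9 [IF C and S THEN R]; rule 10 [IF J THEN H]. ⇒ new: M, R, H.
[2] rule 7 [IF H and C THEN U]. ⇒ new: U.
[3] rule 1 [IF U THEN P]. ⇒ new: P.
[4] rule 4 [IF P and M THEN T]. ⇒ new: T.
[5] rule 6 [IF T and G THEN K]. ⇒ new: K.
K first appears in round 5.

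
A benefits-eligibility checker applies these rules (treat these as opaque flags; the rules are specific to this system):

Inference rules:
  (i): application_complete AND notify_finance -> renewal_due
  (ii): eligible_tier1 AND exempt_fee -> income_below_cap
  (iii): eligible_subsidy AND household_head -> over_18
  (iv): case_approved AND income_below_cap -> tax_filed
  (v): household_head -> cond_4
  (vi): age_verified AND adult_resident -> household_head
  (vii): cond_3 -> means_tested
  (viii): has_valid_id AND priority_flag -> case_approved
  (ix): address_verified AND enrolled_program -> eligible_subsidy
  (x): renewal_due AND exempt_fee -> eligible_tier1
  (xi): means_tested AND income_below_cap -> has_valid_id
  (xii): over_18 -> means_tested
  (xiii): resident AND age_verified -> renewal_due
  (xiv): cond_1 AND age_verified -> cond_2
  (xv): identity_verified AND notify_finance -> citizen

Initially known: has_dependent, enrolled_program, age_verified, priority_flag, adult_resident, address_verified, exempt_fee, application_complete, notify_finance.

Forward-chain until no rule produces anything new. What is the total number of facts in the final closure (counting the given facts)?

[1] (i) [application_complete AND notify_finance -> renewal_due]; (vi) [age_verified AND adult_resident -> household_head]; (ix) [address_verified AND enrolled_program -> eligible_subsidy]. ⇒ new: renewal_due, household_head, eligible_subsidy.
[2] (iii) [eligible_subsidy AND household_head -> over_18]; (v) [household_head -> cond_4]; (x) [renewal_due AND exempt_fee -> eligible_tier1]. ⇒ new: over_18, cond_4, eligible_tier1.
[3] (ii) [eligible_tier1 AND exempt_fee -> income_below_cap]; (xii) [over_18 -> means_tested]. ⇒ new: income_below_cap, means_tested.
[4] (xi) [means_tested AND income_below_cap -> has_valid_id]. ⇒ new: has_valid_id.
[5] (viii) [has_valid_id AND priority_flag -> case_approved]. ⇒ new: case_approved.
[6] (iv) [case_approved AND income_below_cap -> tax_filed]. ⇒ new: tax_filed.
Closure: {address_verified, adult_resident, age_verified, application_complete, case_approved, cond_4, eligible_subsidy, eligible_tier1, enrolled_program, exempt_fee, has_dependent, has_valid_id, household_head, income_below_cap, means_tested, notify_finance, over_18, priority_flag, renewal_due, tax_filed} — 20 facts.

20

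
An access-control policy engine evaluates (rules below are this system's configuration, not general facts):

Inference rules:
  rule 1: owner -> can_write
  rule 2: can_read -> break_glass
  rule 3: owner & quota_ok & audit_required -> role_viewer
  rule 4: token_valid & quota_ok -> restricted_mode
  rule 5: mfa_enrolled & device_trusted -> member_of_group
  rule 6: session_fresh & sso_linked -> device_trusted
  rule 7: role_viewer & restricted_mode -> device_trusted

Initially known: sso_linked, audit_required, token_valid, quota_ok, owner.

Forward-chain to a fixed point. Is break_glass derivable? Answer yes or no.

Round 1 fires rule 1, rule 3, rule 4, giving can_write, role_viewer, restricted_mode.
Round 2 fires rule 7, giving device_trusted.
Fixed point reached. break_glass is concluded only by rule 2; rule 2 needs can_read (never derived).

no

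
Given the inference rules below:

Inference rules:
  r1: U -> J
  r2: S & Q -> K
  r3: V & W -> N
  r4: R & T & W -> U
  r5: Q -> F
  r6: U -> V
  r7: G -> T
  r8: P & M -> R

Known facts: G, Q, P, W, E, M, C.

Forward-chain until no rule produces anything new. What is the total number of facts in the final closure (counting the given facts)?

14

Round 1 fires r5, r7, r8, giving F, T, R.
Round 2 fires r4, giving U.
Round 3 fires r1, r6, giving J, V.
Round 4 fires r3, giving N.
Closure: {C, E, F, G, J, M, N, P, Q, R, T, U, V, W} — 14 facts.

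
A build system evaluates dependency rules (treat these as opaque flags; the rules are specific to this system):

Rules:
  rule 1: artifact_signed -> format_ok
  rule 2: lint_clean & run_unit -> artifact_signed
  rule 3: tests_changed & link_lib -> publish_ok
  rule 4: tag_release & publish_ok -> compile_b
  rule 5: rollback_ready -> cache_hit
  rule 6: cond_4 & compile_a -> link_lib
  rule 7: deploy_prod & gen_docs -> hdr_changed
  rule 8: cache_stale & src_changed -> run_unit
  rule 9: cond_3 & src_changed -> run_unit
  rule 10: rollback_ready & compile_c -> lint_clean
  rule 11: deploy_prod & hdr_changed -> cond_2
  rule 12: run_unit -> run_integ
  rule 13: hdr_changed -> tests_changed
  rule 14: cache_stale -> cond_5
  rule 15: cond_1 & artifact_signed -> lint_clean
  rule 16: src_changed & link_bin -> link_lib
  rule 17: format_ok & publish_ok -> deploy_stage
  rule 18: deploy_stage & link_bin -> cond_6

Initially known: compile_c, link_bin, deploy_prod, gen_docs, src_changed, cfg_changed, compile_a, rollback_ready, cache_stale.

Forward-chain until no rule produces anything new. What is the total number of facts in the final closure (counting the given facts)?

23

Round 1 — rule 5, rule 7, rule 8, rule 10, rule 14, rule 16, derive cache_hit, hdr_changed, run_unit, lint_clean, cond_5, link_lib.
Round 2 — rule 2, rule 11, rule 12, rule 13, derive artifact_signed, cond_2, run_integ, tests_changed.
Round 3 — rule 1, rule 3, derive format_ok, publish_ok.
Round 4 — rule 17, derive deploy_stage.
Round 5 — rule 18, derive cond_6.
Closure: {artifact_signed, cache_hit, cache_stale, cfg_changed, compile_a, compile_c, cond_2, cond_5, cond_6, deploy_prod, deploy_stage, format_ok, gen_docs, hdr_changed, link_bin, link_lib, lint_clean, publish_ok, rollback_ready, run_integ, run_unit, src_changed, tests_changed} — 23 facts.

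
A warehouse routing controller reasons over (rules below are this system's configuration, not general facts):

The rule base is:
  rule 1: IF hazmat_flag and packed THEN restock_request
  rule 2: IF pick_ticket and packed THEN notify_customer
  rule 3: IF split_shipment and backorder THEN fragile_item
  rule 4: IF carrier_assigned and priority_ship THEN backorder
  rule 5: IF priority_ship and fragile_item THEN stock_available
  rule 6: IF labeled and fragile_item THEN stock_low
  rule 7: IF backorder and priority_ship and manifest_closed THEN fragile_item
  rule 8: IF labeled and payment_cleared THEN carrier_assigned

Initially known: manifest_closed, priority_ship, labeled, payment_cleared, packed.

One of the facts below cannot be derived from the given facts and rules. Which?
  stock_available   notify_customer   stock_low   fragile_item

notify_customer

[1] rule 8 [IF labeled and payment_cleared THEN carrier_assigned]. ⇒ new: carrier_assigned.
[2] rule 4 [IF carrier_assigned and priority_ship THEN backorder]. ⇒ new: backorder.
[3] rule 7 [IF backorder and priority_ship and manifest_closed THEN fragile_item]. ⇒ new: fragile_item.
[4] rule 5 [IF priority_ship and fragile_item THEN stock_available]; rule 6 [IF labeled and fragile_item THEN stock_low]. ⇒ new: stock_available, stock_low.
Derived: stock_low (round 4), stock_available (round 4), fragile_item (round 3). notify_customer never appears in any round.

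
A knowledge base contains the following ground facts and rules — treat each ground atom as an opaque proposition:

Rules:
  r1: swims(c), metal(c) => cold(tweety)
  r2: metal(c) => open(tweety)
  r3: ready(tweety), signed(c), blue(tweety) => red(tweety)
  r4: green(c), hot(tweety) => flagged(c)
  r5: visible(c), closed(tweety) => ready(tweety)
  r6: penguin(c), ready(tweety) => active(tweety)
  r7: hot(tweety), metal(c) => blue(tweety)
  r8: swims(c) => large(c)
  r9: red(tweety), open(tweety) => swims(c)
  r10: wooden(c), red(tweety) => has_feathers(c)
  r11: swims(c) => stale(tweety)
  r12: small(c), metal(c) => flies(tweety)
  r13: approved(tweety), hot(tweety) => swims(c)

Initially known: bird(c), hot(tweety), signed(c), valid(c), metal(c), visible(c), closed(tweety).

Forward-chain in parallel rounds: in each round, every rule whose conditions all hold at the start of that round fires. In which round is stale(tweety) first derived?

Round 1 fires r2, r5, r7, giving open(tweety), ready(tweety), blue(tweety).
Round 2 fires r3, giving red(tweety).
Round 3 fires r9, giving swims(c).
Round 4 fires r1, r8, r11, giving cold(tweety), large(c), stale(tweety).
stale(tweety) first appears in round 4.

4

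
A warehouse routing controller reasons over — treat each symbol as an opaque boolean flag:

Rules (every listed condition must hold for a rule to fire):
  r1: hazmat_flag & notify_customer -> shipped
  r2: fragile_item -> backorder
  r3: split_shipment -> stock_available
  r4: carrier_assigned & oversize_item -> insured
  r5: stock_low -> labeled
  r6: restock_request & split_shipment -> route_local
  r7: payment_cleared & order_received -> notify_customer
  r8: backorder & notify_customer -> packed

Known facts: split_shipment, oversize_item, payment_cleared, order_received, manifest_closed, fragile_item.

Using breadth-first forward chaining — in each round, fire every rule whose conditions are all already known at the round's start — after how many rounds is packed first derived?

2

Round 1 — r2, r3, r7, derive backorder, stock_available, notify_customer.
Round 2 — r8, derive packed.
packed first appears in round 2.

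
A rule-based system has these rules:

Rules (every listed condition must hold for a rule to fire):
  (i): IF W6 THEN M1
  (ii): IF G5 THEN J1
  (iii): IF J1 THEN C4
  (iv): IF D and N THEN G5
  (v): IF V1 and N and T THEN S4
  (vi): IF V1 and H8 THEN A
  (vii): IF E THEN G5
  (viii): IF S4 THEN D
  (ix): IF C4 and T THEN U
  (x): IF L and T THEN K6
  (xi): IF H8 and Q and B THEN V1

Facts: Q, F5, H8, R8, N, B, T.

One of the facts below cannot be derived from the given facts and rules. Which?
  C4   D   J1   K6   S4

Round 1: (xi) [IF H8 and Q and B THEN V1]. Adds V1.
Round 2: (v) [IF V1 and N and T THEN S4]; (vi) [IF V1 and H8 THEN A]. Adds S4, A.
Round 3: (viii) [IF S4 THEN D]. Adds D.
Round 4: (iv) [IF D and N THEN G5]. Adds G5.
Round 5: (ii) [IF G5 THEN J1]. Adds J1.
Round 6: (iii) [IF J1 THEN C4]. Adds C4.
Round 7: (ix) [IF C4 and T THEN U]. Adds U.
Derived: S4 (round 2), C4 (round 6), J1 (round 5), D (round 3). K6 never appears in any round.

K6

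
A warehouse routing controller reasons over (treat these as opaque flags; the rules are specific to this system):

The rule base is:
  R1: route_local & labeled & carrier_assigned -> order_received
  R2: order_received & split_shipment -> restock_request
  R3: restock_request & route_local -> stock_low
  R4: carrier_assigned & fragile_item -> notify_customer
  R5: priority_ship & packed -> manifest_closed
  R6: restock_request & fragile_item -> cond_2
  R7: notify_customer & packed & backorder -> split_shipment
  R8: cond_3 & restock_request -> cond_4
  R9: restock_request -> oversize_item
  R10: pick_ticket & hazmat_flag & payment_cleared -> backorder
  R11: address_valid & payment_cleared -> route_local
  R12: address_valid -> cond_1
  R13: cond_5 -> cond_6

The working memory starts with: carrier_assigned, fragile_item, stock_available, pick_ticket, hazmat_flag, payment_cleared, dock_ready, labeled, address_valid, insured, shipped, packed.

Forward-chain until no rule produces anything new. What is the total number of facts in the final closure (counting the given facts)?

22

Round 1 fires R4, R10, R11, R12, giving notify_customer, backorder, route_local, cond_1.
Round 2 fires R1, R7, giving order_received, split_shipment.
Round 3 fires R2, giving restock_request.
Round 4 fires R3, R6, R9, giving stock_low, cond_2, oversize_item.
Closure: {address_valid, backorder, carrier_assigned, cond_1, cond_2, dock_ready, fragile_item, hazmat_flag, insured, labeled, notify_customer, order_received, oversize_item, packed, payment_cleared, pick_ticket, restock_request, route_local, shipped, split_shipment, stock_available, stock_low} — 22 facts.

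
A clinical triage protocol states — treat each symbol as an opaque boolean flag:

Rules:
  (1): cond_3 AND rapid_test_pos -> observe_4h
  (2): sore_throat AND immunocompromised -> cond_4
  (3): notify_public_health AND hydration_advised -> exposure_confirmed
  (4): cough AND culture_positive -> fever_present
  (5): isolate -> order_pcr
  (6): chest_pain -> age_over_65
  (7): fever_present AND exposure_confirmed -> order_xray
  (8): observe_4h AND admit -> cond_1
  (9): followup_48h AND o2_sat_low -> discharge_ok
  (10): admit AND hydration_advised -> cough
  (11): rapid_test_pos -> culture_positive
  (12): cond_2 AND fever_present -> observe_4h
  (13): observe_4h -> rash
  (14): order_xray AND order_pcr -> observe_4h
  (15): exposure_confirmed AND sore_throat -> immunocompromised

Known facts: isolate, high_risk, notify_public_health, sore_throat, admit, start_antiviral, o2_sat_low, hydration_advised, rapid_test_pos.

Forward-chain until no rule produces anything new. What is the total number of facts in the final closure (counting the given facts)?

20

Round 1 — (3), (5), (10), (11), derive exposure_confirmed, order_pcr, cough, culture_positive.
Round 2 — (4), (15), derive fever_present, immunocompromised.
Round 3 — (2), (7), derive cond_4, order_xray.
Round 4 — (14), derive observe_4h.
Round 5 — (8), (13), derive cond_1, rash.
Closure: {admit, cond_1, cond_4, cough, culture_positive, exposure_confirmed, fever_present, high_risk, hydration_advised, immunocompromised, isolate, notify_public_health, o2_sat_low, observe_4h, order_pcr, order_xray, rapid_test_pos, rash, sore_throat, start_antiviral} — 20 facts.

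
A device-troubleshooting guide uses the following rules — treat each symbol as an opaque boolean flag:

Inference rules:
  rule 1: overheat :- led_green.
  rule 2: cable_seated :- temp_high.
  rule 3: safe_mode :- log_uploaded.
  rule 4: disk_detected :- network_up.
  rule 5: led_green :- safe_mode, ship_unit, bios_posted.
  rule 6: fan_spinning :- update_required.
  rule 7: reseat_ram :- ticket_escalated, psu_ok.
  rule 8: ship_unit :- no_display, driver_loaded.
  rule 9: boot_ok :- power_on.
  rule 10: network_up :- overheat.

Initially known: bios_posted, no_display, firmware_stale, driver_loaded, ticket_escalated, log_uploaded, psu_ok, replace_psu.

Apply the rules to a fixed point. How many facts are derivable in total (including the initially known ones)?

[1] rule 3 [safe_mode :- log_uploaded.]; rule 7 [reseat_ram :- ticket_escalated, psu_ok.]; rule 8 [ship_unit :- no_display, driver_loaded.]. ⇒ new: safe_mode, reseat_ram, ship_unit.
[2] rule 5 [led_green :- safe_mode, ship_unit, bios_posted.]. ⇒ new: led_green.
[3] rule 1 [overheat :- led_green.]. ⇒ new: overheat.
[4] rule 10 [network_up :- overheat.]. ⇒ new: network_up.
[5] rule 4 [disk_detected :- network_up.]. ⇒ new: disk_detected.
Closure: {bios_posted, disk_detected, driver_loaded, firmware_stale, led_green, log_uploaded, network_up, no_display, overheat, psu_ok, replace_psu, reseat_ram, safe_mode, ship_unit, ticket_escalated} — 15 facts.

15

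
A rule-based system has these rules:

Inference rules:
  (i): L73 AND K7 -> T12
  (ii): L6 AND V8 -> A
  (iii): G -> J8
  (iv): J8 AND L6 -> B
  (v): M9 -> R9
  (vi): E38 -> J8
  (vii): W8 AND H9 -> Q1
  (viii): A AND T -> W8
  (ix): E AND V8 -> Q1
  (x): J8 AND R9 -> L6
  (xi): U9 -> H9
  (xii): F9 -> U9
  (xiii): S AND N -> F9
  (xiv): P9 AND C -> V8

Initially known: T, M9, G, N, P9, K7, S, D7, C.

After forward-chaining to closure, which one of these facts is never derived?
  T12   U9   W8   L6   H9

T12

Round 1 fires (iii), (v), (xiii), (xiv), giving J8, R9, F9, V8.
Round 2 fires (x), (xii), giving L6, U9.
Round 3 fires (ii), (iv), (xi), giving A, B, H9.
Round 4 fires (viii), giving W8.
Round 5 fires (vii), giving Q1.
Derived: W8 (round 4), L6 (round 2), U9 (round 2), H9 (round 3). T12 never appears in any round.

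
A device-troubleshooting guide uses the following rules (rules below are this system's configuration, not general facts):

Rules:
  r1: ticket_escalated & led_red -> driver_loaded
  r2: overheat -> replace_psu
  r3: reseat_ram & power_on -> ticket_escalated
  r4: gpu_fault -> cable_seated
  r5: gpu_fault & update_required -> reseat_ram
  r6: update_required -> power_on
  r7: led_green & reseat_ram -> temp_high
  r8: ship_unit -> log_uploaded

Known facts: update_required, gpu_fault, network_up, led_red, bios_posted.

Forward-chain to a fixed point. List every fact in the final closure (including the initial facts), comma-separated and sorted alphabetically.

bios_posted, cable_seated, driver_loaded, gpu_fault, led_red, network_up, power_on, reseat_ram, ticket_escalated, update_required

Round 1 — r4, r5, r6, derive cable_seated, reseat_ram, power_on.
Round 2 — r3, derive ticket_escalated.
Round 3 — r1, derive driver_loaded.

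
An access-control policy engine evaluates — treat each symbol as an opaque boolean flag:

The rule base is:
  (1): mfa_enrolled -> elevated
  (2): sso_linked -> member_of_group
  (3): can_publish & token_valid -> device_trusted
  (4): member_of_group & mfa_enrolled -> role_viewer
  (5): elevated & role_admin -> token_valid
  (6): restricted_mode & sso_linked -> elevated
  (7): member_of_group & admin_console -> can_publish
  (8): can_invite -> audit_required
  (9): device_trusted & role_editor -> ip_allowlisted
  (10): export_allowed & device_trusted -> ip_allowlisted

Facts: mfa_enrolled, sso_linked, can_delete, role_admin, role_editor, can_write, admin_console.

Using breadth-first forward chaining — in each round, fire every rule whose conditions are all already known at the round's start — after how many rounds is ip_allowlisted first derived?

Round 1 — (1), (2), derive elevated, member_of_group.
Round 2 — (4), (5), (7), derive role_viewer, token_valid, can_publish.
Round 3 — (3), derive device_trusted.
Round 4 — (9), derive ip_allowlisted.
ip_allowlisted first appears in round 4.

4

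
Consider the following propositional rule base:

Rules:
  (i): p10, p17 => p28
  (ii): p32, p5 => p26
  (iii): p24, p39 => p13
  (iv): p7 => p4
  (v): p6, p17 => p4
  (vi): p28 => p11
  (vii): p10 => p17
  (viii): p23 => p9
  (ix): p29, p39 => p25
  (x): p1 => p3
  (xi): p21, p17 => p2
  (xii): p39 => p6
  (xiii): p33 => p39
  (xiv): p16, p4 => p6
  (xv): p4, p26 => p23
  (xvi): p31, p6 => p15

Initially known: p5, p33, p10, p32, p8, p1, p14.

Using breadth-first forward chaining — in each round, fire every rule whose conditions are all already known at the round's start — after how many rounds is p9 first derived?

5

Round 1: (ii) [p32, p5 => p26]; (vii) [p10 => p17]; (x) [p1 => p3]; (xiii) [p33 => p39]. Adds p26, p17, p3, p39.
Round 2: (i) [p10, p17 => p28]; (xii) [p39 => p6]. Adds p28, p6.
Round 3: (v) [p6, p17 => p4]; (vi) [p28 => p11]. Adds p4, p11.
Round 4: (xv) [p4, p26 => p23]. Adds p23.
Round 5: (viii) [p23 => p9]. Adds p9.
p9 first appears in round 5.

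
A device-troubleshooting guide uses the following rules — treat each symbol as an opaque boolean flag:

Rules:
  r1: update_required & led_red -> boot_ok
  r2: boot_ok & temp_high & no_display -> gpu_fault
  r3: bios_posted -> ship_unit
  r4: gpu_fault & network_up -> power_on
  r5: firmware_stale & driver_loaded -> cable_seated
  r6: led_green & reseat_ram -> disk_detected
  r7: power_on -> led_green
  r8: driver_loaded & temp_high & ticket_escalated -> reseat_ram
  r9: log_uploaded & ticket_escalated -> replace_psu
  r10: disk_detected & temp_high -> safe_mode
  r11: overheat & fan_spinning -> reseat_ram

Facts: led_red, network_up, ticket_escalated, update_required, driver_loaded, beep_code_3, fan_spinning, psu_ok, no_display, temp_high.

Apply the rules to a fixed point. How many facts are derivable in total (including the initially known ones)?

17

Round 1 — r1, r8, derive boot_ok, reseat_ram.
Round 2 — r2, derive gpu_fault.
Round 3 — r4, derive power_on.
Round 4 — r7, derive led_green.
Round 5 — r6, derive disk_detected.
Round 6 — r10, derive safe_mode.
Closure: {beep_code_3, boot_ok, disk_detected, driver_loaded, fan_spinning, gpu_fault, led_green, led_red, network_up, no_display, power_on, psu_ok, reseat_ram, safe_mode, temp_high, ticket_escalated, update_required} — 17 facts.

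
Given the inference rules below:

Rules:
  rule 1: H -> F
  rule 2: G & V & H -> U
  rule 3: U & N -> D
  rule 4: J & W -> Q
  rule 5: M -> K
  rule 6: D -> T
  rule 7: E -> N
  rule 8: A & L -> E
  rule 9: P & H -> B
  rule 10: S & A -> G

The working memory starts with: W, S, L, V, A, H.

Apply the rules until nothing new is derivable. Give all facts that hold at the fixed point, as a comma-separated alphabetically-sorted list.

[1] rule 1 [H -> F]; rule 8 [A & L -> E]; rule 10 [S & A -> G]. ⇒ new: F, E, G.
[2] rule 2 [G & V & H -> U]; rule 7 [E -> N]. ⇒ new: U, N.
[3] rule 3 [U & N -> D]. ⇒ new: D.
[4] rule 6 [D -> T]. ⇒ new: T.

A, D, E, F, G, H, L, N, S, T, U, V, W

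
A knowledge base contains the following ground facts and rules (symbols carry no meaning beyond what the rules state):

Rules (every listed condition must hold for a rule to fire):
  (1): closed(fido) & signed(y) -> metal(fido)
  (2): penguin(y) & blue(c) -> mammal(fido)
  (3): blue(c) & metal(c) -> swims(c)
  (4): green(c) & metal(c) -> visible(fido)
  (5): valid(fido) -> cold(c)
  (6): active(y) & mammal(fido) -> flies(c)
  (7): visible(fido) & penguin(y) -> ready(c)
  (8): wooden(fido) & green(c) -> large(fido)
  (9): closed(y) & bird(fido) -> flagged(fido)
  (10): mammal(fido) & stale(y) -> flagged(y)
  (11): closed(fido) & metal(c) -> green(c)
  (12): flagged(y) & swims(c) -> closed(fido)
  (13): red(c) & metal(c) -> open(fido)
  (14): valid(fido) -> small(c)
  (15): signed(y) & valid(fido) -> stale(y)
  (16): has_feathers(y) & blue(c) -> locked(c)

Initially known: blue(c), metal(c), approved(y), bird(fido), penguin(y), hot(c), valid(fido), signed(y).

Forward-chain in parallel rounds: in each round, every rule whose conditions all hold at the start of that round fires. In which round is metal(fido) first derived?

Round 1: (2) [penguin(y) & blue(c) -> mammal(fido)]; (3) [blue(c) & metal(c) -> swims(c)]; (5) [valid(fido) -> cold(c)]; (14) [valid(fido) -> small(c)]; (15) [signed(y) & valid(fido) -> stale(y)]. Adds mammal(fido), swims(c), cold(c), small(c), stale(y).
Round 2: (10) [mammal(fido) & stale(y) -> flagged(y)]. Adds flagged(y).
Round 3: (12) [flagged(y) & swims(c) -> closed(fido)]. Adds closed(fido).
Round 4: (1) [closed(fido) & signed(y) -> metal(fido)]; (11) [closed(fido) & metal(c) -> green(c)]. Adds metal(fido), green(c).
metal(fido) first appears in round 4.

4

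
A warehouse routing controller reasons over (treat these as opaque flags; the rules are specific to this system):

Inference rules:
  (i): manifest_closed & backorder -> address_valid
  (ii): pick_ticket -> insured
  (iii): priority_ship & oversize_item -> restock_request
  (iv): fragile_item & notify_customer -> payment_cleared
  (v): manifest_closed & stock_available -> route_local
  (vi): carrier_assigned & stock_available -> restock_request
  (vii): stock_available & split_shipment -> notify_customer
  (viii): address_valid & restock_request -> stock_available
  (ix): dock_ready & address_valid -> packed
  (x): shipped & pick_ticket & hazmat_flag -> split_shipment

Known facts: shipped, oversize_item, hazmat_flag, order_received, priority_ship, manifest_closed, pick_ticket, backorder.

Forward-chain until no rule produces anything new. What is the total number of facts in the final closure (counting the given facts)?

15

Round 1: (i) [manifest_closed & backorder -> address_valid]; (ii) [pick_ticket -> insured]; (iii) [priority_ship & oversize_item -> restock_request]; (x) [shipped & pick_ticket & hazmat_flag -> split_shipment]. New: address_valid, insured, restock_request, split_shipment.
Round 2: (viii) [address_valid & restock_request -> stock_available]. New: stock_available.
Round 3: (v) [manifest_closed & stock_available -> route_local]; (vii) [stock_available & split_shipment -> notify_customer]. New: route_local, notify_customer.
Closure: {address_valid, backorder, hazmat_flag, insured, manifest_closed, notify_customer, order_received, oversize_item, pick_ticket, priority_ship, restock_request, route_local, shipped, split_shipment, stock_available} — 15 facts.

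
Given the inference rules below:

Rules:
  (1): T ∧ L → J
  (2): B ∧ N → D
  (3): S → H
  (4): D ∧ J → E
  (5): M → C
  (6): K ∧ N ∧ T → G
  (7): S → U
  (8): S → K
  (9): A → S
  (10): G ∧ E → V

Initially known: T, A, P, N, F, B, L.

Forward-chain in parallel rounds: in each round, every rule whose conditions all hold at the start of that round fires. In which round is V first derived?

Round 1 fires (1), (2), (9), giving J, D, S.
Round 2 fires (3), (4), (7), (8), giving H, E, U, K.
Round 3 fires (6), giving G.
Round 4 fires (10), giving V.
V first appears in round 4.

4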